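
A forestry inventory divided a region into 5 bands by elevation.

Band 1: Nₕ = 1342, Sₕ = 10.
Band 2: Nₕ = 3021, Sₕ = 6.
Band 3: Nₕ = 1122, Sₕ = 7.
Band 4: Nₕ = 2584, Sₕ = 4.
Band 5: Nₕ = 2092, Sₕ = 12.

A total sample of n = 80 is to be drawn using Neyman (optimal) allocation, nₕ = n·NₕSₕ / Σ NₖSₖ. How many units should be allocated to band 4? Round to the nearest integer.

Σ NₕSₕ = 1342·10 + 3021·6 + 1122·7 + 2584·4 + 2092·12 = 74840.
Share for 4: 10336/74840 = 0.13811.
n_4 = 80 × 0.13811 = 11.049... → 11.

11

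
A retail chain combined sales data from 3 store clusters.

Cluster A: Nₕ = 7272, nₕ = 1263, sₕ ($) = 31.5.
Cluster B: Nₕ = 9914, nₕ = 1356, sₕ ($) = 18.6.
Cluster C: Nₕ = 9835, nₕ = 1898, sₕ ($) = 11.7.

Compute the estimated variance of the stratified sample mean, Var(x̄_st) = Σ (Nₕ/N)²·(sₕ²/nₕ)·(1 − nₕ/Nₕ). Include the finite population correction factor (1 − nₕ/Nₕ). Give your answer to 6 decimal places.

N = 27021; Wₕ = Nₕ/N.
cluster A: (7272/27021)²·31.5²/1263·(1 − 1263/7272) = 0.047018741
cluster B: (9914/27021)²·18.6²/1356·(1 − 1356/9914) = 0.029647260
cluster C: (9835/27021)²·11.7²/1898·(1 − 1898/9835) = 0.007710871
Sum = 0.084376872 → 0.084377.

0.084377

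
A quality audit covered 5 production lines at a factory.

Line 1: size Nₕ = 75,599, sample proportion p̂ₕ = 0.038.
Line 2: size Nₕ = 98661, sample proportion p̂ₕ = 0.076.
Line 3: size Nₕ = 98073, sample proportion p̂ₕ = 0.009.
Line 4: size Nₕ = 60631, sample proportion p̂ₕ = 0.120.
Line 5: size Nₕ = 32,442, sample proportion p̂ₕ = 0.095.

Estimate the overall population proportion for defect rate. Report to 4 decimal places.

N = 75599 + 98661 + 98073 + 60631 + 32442 = 365406.
Overall proportion = Σ (Nₕ/N)·p̂ₕ.
Σ Nₕp̂ₕ = 2872.762 + 7498.236 + 882.657 + 7275.72 + 3081.99 = 21611.365.
21611.365 / 365406 = 0.059143... → 0.0591.

0.0591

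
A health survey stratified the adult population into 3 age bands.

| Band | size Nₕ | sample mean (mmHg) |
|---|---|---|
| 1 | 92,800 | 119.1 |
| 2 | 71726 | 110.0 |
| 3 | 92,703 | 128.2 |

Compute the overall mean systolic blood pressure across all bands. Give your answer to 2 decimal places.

N = 92800 + 71726 + 92703 = 257229.
The stratified mean weights each stratum mean by its population share Nₕ/N.
Σ Nₕx̄ₕ = 92800·119.1 + 71726·110.0 + 92703·128.2 = 11052480 + 7889860 + 11884524.6 = 30826864.6.
Divide by N: 30826864.6 / 257229 = 119.8421... → 119.84.

119.84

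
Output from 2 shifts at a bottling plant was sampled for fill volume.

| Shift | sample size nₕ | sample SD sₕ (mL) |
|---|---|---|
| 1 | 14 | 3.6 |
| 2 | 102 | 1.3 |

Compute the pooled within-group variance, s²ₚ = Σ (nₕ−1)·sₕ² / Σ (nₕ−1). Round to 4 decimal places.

1: (14−1)·3.6² = 13·12.96 = 168.48
2: (102−1)·1.3² = 101·1.69 = 170.69
Numerator = 339.17; denominator = Σ(nₕ−1) = 114.
s²ₚ = 339.17/114 = 2.975175... → 2.9752.

2.9752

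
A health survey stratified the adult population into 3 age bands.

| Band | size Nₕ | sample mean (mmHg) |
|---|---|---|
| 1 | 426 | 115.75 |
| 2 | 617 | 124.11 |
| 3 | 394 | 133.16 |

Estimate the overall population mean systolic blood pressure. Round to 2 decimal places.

x̄_st = (Σ Nₕx̄ₕ) / (Σ Nₕ) = (426·115.75 + 617·124.11 + 394·133.16) / 1437
= 178350.41 / 1437 = 124.1130... → 124.11.

124.11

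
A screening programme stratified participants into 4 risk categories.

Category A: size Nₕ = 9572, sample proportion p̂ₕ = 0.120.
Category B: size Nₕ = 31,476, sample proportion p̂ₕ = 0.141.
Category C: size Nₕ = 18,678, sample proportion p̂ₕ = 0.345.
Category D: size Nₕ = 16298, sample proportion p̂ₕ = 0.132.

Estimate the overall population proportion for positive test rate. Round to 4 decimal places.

0.1865

Wₕ = Nₕ/N with N = 76024: 0.1259, 0.4140, 0.2457, 0.2144.
p̂_st = 0.1259·0.120 + 0.4140·0.141 + 0.2457·0.345 + 0.2144·0.132 ≈ 0.186546... → 0.1865.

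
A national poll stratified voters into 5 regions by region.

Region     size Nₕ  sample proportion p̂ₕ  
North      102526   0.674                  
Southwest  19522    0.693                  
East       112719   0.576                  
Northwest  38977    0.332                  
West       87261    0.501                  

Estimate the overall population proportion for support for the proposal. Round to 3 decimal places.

N = 102526 + 19522 + 112719 + 38977 + 87261 = 361005.
Overall proportion = Σ (Nₕ/N)·p̂ₕ.
Σ Nₕp̂ₕ = 69102.524 + 13528.746 + 64926.144 + 12940.364 + 43717.761 = 204215.539.
204215.539 / 361005 = 0.56569... → 0.566.

0.566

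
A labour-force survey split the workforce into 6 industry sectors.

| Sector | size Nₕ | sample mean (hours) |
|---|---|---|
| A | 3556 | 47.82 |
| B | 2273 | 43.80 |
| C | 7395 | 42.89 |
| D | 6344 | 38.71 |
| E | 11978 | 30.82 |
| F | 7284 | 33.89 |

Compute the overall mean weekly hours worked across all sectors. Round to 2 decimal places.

N = 3556 + 2273 + 7395 + 6344 + 11978 + 7284 = 38830.
Weight each subgroup mean by Nₕ/N and sum.
Σ Nₕx̄ₕ = 3556·47.82 + 2273·43.80 + 7395·42.89 + 6344·38.71 + 11978·30.82 + 7284·33.89 = 170047.92 + 99557.4 + 317171.55 + 245576.24 + 369161.96 + 246854.76 = 1448369.83.
Divide by N: 1448369.83 / 38830 = 37.3003... → 37.30.

37.30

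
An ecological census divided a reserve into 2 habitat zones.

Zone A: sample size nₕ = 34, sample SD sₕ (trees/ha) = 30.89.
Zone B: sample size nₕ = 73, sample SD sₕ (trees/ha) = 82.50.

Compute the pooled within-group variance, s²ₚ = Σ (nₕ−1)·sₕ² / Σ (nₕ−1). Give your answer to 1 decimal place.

Degrees of freedom: 33 + 72 = 105.
Σ(nₕ−1)sₕ² = 33·954.1921 + 72·6806.25 = 521538.3393.
s²ₚ = 521538.3393 / 105 = 4967.032... → 4967.0.

4967.0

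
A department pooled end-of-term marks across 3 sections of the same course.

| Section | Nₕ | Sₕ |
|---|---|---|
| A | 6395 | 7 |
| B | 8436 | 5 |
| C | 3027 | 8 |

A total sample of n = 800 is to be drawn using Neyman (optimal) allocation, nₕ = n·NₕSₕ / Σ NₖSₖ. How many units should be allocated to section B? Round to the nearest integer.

A: NₕSₕ = 6395·7 = 44765
B: NₕSₕ = 8436·5 = 42180
C: NₕSₕ = 3027·8 = 24216
Σ NₕSₕ = 111161.
n_B = 800·42180/111161 = 303.560... → 304.

304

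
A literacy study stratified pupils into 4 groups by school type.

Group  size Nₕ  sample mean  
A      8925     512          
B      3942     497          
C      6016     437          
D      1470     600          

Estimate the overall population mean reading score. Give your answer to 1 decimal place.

493.3

N = 8925 + 3942 + 6016 + 1470 = 20353.
Overall mean = Σ (Nₕ/N)·x̄ₕ — weight by population share, not a simple average.
Σ Nₕx̄ₕ = 8925·512 + 3942·497 + 6016·437 + 1470·600 = 4569600 + 1959174 + 2628992 + 882000 = 10039766.
Divide by N: 10039766 / 20353 = 493.282... → 493.3.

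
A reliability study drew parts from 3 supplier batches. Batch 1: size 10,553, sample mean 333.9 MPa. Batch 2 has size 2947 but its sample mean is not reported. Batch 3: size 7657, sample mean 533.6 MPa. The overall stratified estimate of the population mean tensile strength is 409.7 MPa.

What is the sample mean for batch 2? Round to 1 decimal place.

N = 10553 + 2947 + 7657 = 21157.
Overall total = μ·N = 409.7·21157 = 8668022.9.
Subtract the known strata: 10553·333.9 + 7657·533.6 = 7609421.9.
Remaining total for batch 2: 8668022.9 − 7609421.9 = 1058601.
Divide by its size: 1058601 / 2947 = 359.213... → 359.2.

359.2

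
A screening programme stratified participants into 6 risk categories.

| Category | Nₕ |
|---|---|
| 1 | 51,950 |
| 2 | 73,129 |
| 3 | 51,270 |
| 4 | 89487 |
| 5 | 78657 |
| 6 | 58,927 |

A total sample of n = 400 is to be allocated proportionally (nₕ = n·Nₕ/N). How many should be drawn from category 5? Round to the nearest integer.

Share of category 5 = 78657/403420 = 0.19498.
Allocate 400 × 0.19498 = 77.990... → 78.

78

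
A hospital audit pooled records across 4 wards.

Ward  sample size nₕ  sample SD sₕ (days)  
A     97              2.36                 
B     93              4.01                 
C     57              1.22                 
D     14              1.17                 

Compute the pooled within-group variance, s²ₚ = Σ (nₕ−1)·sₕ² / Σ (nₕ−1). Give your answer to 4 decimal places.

8.2303

Degrees of freedom: 96 + 92 + 56 + 13 = 257.
Σ(nₕ−1)sₕ² = 96·5.5696 + 92·16.0801 + 56·1.4884 + 13·1.3689 = 2115.1969.
s²ₚ = 2115.1969 / 257 = 8.230338... → 8.2303.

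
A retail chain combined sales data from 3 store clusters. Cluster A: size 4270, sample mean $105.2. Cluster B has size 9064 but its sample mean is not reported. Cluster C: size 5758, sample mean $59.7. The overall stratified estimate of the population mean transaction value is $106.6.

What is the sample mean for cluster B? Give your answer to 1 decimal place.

N = 4270 + 9064 + 5758 = 19092.
Overall total = μ·N = 106.6·19092 = 2035207.2.
Subtract the known strata: 4270·105.2 + 5758·59.7 = 792956.6.
Remaining total for cluster B: 2035207.2 − 792956.6 = 1242250.6.
Divide by its size: 1242250.6 / 9064 = 137.053... → 137.1.

137.1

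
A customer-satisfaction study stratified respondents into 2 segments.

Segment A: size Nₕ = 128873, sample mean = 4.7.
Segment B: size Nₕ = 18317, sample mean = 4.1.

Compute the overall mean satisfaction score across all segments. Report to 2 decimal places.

4.63

x̄_st = (Σ Nₕx̄ₕ) / (Σ Nₕ) = (128873·4.7 + 18317·4.1) / 147190
= 680802.8 / 147190 = 4.6253... → 4.63.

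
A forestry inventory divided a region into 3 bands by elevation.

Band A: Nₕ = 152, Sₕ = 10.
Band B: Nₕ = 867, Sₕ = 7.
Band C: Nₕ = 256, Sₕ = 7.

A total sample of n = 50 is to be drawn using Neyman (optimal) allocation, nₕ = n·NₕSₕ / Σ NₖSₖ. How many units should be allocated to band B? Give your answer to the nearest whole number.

32

Σ NₕSₕ = 152·10 + 867·7 + 256·7 = 9381.
Share for B: 6069/9381 = 0.64695.
n_B = 50 × 0.64695 = 32.347... → 32.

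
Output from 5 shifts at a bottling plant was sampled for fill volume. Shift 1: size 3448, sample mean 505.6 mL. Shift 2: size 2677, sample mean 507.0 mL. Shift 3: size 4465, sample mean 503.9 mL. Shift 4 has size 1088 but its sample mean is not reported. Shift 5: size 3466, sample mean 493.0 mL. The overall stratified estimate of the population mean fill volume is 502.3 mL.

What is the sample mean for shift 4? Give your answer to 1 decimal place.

Σ Nₕx̄ₕ = N·μ, so 1088·x̄_4 = 15144·502.3 − (3448·505.6 + 2677·507.0 + 4465·503.9 + 3466·493.0).
= 7606831.2 − 7059199.3 = 547631.9.
x̄_4 = 547631.9 / 1088 = 503.338... → 503.3.

503.3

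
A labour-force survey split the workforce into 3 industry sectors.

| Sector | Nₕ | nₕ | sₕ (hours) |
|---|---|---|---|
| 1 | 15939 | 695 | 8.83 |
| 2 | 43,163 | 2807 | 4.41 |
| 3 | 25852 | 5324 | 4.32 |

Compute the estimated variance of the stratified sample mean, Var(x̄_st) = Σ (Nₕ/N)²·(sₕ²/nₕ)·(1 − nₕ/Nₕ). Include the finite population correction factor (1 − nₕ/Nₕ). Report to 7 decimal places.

N = 84954; Wₕ = Nₕ/N.
sector 1: (15939/84954)²·8.83²/695·(1 − 695/15939) = 0.0037768431
sector 2: (43163/84954)²·4.41²/2807·(1 − 2807/43163) = 0.0016721947
sector 3: (25852/84954)²·4.32²/5324·(1 − 5324/25852) = 0.0002577523
Sum = 0.0057067901 → 0.0057068.

0.0057068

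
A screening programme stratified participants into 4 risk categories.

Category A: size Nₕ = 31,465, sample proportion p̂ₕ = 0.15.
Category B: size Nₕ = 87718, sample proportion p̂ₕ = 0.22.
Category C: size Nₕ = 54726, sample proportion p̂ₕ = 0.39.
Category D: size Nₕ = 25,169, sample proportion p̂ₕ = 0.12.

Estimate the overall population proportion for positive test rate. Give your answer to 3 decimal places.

N = 31465 + 87718 + 54726 + 25169 = 199078.
Overall proportion = Σ (Nₕ/N)·p̂ₕ.
Σ Nₕp̂ₕ = 4719.75 + 19297.96 + 21343.14 + 3020.28 = 48381.13.
48381.13 / 199078 = 0.24303... → 0.243.

0.243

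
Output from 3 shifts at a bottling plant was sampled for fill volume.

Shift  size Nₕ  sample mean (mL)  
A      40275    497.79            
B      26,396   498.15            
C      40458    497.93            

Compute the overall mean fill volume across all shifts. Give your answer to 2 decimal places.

497.93

N = 107129; weights Wₕ = Nₕ/N = (0.3759, 0.2464, 0.3777).
x̄_st = Σ Wₕ·x̄ₕ = 0.3759·497.79 + 0.2464·498.15 + 0.3777·497.93 ≈ 497.9316...
→ 497.93.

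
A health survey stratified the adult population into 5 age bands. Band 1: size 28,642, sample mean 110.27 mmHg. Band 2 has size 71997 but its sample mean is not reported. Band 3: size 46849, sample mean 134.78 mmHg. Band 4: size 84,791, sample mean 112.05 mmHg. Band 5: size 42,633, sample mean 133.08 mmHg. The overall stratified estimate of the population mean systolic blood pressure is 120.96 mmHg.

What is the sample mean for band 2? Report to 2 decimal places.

119.54

N = 28642 + 71997 + 46849 + 84791 + 42633 = 274912.
Overall total = μ·N = 120.96·274912 = 33253355.52.
Subtract the known strata: 28642·110.27 + 46849·134.78 + 84791·112.05 + 42633·133.08 = 24647092.75.
Remaining total for band 2: 33253355.52 − 24647092.75 = 8606262.77.
Divide by its size: 8606262.77 / 71997 = 119.5364... → 119.54.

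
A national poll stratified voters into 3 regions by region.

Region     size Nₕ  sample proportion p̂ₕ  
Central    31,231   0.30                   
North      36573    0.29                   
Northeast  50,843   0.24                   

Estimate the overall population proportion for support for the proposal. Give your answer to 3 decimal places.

N = 31231 + 36573 + 50843 = 118647.
Overall proportion = Σ (Nₕ/N)·p̂ₕ.
Σ Nₕp̂ₕ = 9369.3 + 10606.17 + 12202.32 = 32177.79.
32177.79 / 118647 = 0.27121... → 0.271.

0.271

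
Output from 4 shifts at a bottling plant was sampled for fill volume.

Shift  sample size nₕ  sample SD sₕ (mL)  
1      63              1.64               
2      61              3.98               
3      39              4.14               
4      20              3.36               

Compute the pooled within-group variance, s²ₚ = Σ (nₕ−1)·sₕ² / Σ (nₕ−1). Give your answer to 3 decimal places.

Degrees of freedom: 62 + 60 + 38 + 19 = 179.
Σ(nₕ−1)sₕ² = 62·2.6896 + 60·15.8404 + 38·17.1396 + 19·11.2896 = 1982.9864.
s²ₚ = 1982.9864 / 179 = 11.07814... → 11.078.

11.078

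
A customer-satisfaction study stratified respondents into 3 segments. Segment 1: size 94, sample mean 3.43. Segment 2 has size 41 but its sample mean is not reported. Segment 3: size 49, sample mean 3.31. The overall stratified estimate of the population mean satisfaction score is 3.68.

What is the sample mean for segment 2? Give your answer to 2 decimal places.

4.70

N = 94 + 41 + 49 = 184.
Overall total = μ·N = 3.68·184 = 677.12.
Subtract the known strata: 94·3.43 + 49·3.31 = 484.61.
Remaining total for segment 2: 677.12 − 484.61 = 192.51.
Divide by its size: 192.51 / 41 = 4.6954... → 4.70.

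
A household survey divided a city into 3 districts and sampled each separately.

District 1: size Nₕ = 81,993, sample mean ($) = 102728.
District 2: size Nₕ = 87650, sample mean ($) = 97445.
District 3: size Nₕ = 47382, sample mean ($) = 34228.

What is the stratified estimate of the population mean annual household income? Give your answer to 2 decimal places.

85639.08

x̄_st = (Σ Nₕx̄ₕ) / (Σ Nₕ) = (81993·102728 + 87650·97445 + 47382·34228) / 217025
= 18585822250 / 217025 = 85639.0842... → 85639.08.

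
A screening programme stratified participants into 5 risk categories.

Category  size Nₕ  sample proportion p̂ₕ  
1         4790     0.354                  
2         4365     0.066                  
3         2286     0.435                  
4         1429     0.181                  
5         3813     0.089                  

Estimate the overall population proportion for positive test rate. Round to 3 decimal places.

N = 4790 + 4365 + 2286 + 1429 + 3813 = 16683.
Overall proportion = Σ (Nₕ/N)·p̂ₕ.
Σ Nₕp̂ₕ = 1695.66 + 288.09 + 994.41 + 258.649 + 339.357 = 3576.166.
3576.166 / 16683 = 0.21436... → 0.214.

0.214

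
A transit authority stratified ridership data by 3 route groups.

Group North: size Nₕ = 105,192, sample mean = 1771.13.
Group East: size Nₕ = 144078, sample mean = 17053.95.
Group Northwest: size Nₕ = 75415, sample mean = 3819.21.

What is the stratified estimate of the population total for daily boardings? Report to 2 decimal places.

2931433437.21

North: 105192·1771.13 = 186308706.96
East: 144078·17053.95 = 2457099008.1
Northwest: 75415·3819.21 = 288025722.15
τ̂ = Σ Nₕx̄ₕ = 2931433437.21.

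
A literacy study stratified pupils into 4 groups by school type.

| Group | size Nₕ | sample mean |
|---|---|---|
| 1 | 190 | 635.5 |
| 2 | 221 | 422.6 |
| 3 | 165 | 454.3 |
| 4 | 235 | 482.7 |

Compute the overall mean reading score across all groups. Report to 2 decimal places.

x̄_st = (Σ Nₕx̄ₕ) / (Σ Nₕ) = (190·635.5 + 221·422.6 + 165·454.3 + 235·482.7) / 811
= 402533.6 / 811 = 496.3423... → 496.34.

496.34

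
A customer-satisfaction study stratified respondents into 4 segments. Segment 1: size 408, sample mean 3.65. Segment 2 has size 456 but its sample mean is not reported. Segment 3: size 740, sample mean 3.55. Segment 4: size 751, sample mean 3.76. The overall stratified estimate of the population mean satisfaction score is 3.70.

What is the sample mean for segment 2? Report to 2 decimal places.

3.89

N = 408 + 456 + 740 + 751 = 2355.
Overall total = μ·N = 3.70·2355 = 8713.5.
Subtract the known strata: 408·3.65 + 740·3.55 + 751·3.76 = 6939.96.
Remaining total for segment 2: 8713.5 − 6939.96 = 1773.54.
Divide by its size: 1773.54 / 456 = 3.8893... → 3.89.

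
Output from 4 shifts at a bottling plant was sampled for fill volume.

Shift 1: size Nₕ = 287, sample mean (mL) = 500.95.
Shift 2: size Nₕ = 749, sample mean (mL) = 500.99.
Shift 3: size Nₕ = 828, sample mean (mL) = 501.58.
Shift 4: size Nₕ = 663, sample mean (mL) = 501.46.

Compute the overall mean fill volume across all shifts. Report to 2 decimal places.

501.30

N = 2527; weights Wₕ = Nₕ/N = (0.1136, 0.2964, 0.3277, 0.2624).
x̄_st = Σ Wₕ·x̄ₕ = 0.1136·500.95 + 0.2964·500.99 + 0.3277·501.58 + 0.2624·501.46 ≈ 501.3021...
→ 501.30.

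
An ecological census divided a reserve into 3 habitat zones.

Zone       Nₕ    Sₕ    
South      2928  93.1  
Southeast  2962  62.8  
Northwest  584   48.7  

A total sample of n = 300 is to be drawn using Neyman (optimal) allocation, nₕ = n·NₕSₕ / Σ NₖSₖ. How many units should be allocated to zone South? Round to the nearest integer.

South: NₕSₕ = 2928·93.1 = 272596.8
Southeast: NₕSₕ = 2962·62.8 = 186013.6
Northwest: NₕSₕ = 584·48.7 = 28440.8
Σ NₕSₕ = 487051.2.
n_South = 300·272596.8/487051.2 = 167.906... → 168.

168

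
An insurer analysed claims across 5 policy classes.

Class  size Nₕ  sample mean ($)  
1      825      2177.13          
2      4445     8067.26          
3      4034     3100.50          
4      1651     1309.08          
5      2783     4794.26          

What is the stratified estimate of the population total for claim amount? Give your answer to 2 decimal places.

1: 825·2177.13 = 1796132.25
2: 4445·8067.26 = 35858970.7
3: 4034·3100.50 = 12507417
4: 1651·1309.08 = 2161291.08
5: 2783·4794.26 = 13342425.58
τ̂ = Σ Nₕx̄ₕ = 65666236.61.

65666236.61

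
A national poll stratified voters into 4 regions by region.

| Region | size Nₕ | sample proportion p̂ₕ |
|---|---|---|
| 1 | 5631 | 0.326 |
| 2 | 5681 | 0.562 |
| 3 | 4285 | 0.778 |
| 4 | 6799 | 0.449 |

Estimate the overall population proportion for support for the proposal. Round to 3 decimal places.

N = 5631 + 5681 + 4285 + 6799 = 22396.
Overall proportion = Σ (Nₕ/N)·p̂ₕ.
Σ Nₕp̂ₕ = 1835.706 + 3192.722 + 3333.73 + 3052.751 = 11414.909.
11414.909 / 22396 = 0.50969... → 0.510.

0.510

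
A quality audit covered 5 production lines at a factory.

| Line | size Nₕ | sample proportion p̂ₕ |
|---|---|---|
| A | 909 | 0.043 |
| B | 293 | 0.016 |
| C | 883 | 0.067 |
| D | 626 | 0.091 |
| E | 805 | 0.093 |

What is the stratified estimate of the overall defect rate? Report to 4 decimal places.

0.0668

Wₕ = Nₕ/N with N = 3516: 0.2585, 0.0833, 0.2511, 0.1780, 0.2290.
p̂_st = 0.2585·0.043 + 0.0833·0.016 + 0.2511·0.067 + 0.1780·0.091 + 0.2290·0.093 ≈ 0.066771... → 0.0668.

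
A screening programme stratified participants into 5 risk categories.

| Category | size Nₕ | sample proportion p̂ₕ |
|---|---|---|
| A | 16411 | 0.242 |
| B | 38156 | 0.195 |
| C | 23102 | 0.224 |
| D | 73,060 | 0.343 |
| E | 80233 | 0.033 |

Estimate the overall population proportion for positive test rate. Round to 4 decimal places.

0.1918

N = 16411 + 38156 + 23102 + 73060 + 80233 = 230962.
Overall proportion = Σ (Nₕ/N)·p̂ₕ.
Σ Nₕp̂ₕ = 3971.462 + 7440.42 + 5174.848 + 25059.58 + 2647.689 = 44293.999.
44293.999 / 230962 = 0.191780... → 0.1918.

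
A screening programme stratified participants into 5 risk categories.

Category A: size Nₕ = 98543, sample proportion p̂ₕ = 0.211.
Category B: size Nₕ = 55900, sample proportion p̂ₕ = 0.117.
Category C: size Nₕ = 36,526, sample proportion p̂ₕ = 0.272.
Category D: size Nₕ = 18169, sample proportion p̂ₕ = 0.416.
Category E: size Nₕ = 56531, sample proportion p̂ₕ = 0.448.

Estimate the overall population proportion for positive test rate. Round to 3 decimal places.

Wₕ = Nₕ/N with N = 265669: 0.3709, 0.2104, 0.1375, 0.0684, 0.2128.
p̂_st = 0.3709·0.211 + 0.2104·0.117 + 0.1375·0.272 + 0.0684·0.416 + 0.2128·0.448 ≈ 0.26406... → 0.264.

0.264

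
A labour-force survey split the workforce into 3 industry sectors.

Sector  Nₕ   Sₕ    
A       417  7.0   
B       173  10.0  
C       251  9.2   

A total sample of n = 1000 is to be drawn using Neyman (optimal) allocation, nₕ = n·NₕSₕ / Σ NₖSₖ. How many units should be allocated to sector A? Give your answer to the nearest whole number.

A: NₕSₕ = 417·7.0 = 2919
B: NₕSₕ = 173·10.0 = 1730
C: NₕSₕ = 251·9.2 = 2309.2
Σ NₕSₕ = 6958.2.
n_A = 1000·2919/6958.2 = 419.505... → 420.

420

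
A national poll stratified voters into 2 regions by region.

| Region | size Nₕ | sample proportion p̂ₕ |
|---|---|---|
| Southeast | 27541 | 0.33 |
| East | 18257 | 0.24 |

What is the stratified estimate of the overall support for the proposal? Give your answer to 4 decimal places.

Wₕ = Nₕ/N with N = 45798: 0.6014, 0.3986.
p̂_st = 0.6014·0.33 + 0.3986·0.24 ≈ 0.294122... → 0.2941.

0.2941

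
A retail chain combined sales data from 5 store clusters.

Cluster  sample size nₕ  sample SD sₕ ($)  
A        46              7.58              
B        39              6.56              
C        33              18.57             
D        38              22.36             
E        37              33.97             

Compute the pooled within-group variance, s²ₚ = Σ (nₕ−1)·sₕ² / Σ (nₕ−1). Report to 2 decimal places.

400.52

Degrees of freedom: 45 + 38 + 32 + 37 + 36 = 188.
Σ(nₕ−1)sₕ² = 45·57.4564 + 38·43.0336 + 32·344.8449 + 37·499.9696 + 36·1153.9609 = 75297.3192.
s²ₚ = 75297.3192 / 188 = 400.5177... → 400.52.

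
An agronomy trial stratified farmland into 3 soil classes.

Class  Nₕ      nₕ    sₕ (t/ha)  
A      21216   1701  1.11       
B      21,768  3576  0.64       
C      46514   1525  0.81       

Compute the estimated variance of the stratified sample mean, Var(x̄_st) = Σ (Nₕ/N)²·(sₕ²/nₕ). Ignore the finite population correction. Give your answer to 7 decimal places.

0.0001637

N = 89498. Term for each stratum: Wₕ²sₕ²/nₕ.
Var(x̄_st) = 0.0000407045 + 0.0000067760 + 0.0001162093 = 0.0001636898 → 0.0001637.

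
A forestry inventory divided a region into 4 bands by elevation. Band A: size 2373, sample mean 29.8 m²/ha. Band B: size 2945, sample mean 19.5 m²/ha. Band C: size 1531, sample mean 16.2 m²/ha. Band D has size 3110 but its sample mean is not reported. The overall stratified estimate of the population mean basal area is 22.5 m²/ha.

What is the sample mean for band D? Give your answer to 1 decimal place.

22.9

Σ Nₕx̄ₕ = N·μ, so 3110·x̄_D = 9959·22.5 − (2373·29.8 + 2945·19.5 + 1531·16.2).
= 224077.5 − 152945.1 = 71132.4.
x̄_D = 71132.4 / 3110 = 22.872... → 22.9.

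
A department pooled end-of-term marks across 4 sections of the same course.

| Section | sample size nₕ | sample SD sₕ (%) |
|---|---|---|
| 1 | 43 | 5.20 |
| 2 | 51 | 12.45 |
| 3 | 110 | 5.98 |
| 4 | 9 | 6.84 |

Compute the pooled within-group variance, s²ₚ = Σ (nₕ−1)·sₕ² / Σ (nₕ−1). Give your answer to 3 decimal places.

1: (43−1)·5.20² = 42·27.04 = 1135.68
2: (51−1)·12.45² = 50·155.0025 = 7750.125
3: (110−1)·5.98² = 109·35.7604 = 3897.8836
4: (9−1)·6.84² = 8·46.7856 = 374.2848
Numerator = 13157.9734; denominator = Σ(nₕ−1) = 209.
s²ₚ = 13157.9734/209 = 62.95681... → 62.957.

62.957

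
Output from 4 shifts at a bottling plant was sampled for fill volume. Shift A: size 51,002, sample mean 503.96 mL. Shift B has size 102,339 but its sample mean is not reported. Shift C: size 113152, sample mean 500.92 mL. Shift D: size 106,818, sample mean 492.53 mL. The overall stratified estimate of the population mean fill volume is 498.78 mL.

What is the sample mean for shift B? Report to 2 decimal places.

Σ Nₕx̄ₕ = N·μ, so 102339·x̄_B = 373311·498.78 − (51002·503.96 + 113152·500.92 + 106818·492.53).
= 186200060.58 − 134994137.3 = 51205923.28.
x̄_B = 51205923.28 / 102339 = 500.3559... → 500.36.

500.36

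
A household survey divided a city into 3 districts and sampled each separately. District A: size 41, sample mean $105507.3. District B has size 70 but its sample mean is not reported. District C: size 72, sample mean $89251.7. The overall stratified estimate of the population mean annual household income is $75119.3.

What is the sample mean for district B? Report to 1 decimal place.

N = 41 + 70 + 72 = 183.
Overall total = μ·N = 75119.3·183 = 13746831.9.
Subtract the known strata: 41·105507.3 + 72·89251.7 = 10751921.7.
Remaining total for district B: 13746831.9 − 10751921.7 = 2994910.2.
Divide by its size: 2994910.2 / 70 = 42784.431... → 42784.4.

42784.4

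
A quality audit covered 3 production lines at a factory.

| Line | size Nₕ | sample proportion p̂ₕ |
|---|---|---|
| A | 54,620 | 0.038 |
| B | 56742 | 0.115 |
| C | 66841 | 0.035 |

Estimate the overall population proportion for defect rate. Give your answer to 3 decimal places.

0.061

N = 54620 + 56742 + 66841 = 178203.
Overall proportion = Σ (Nₕ/N)·p̂ₕ.
Σ Nₕp̂ₕ = 2075.56 + 6525.33 + 2339.435 = 10940.325.
10940.325 / 178203 = 0.06139... → 0.061.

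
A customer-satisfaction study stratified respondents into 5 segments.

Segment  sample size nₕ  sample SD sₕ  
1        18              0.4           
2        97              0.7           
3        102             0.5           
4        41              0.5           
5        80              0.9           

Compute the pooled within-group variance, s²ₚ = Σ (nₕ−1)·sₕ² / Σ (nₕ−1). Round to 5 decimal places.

0.44745

Degrees of freedom: 17 + 96 + 101 + 40 + 79 = 333.
Σ(nₕ−1)sₕ² = 17·0.16 + 96·0.49 + 101·0.25 + 40·0.25 + 79·0.81 = 149.
s²ₚ = 149 / 333 = 0.4474474... → 0.44745.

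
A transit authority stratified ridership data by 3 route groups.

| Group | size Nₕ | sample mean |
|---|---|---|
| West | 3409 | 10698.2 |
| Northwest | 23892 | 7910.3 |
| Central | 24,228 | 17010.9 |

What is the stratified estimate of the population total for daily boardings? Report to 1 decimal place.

Estimate total by summing Nₕ·x̄ₕ over strata.
3409·10698.2 + 23892·7910.3 + 24228·17010.9 = 36470163.8 + 188992887.6 + 412140085.2 = 637603136.6.

637603136.6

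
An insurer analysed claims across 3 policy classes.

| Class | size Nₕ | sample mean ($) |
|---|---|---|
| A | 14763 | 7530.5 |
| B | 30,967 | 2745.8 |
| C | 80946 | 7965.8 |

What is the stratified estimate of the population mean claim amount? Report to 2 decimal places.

6639.00

N = 126676; weights Wₕ = Nₕ/N = (0.1165, 0.2445, 0.6390).
x̄_st = Σ Wₕ·x̄ₕ = 0.1165·7530.5 + 0.2445·2745.8 + 0.6390·7965.8 ≈ 6638.9972...
→ 6639.00.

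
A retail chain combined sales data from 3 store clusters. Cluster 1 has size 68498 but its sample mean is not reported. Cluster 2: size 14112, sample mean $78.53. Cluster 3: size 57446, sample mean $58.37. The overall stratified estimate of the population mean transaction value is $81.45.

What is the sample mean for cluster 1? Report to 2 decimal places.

Σ Nₕx̄ₕ = N·μ, so 68498·x̄_1 = 140056·81.45 − (14112·78.53 + 57446·58.37).
= 11407561.2 − 4461338.38 = 6946222.82.
x̄_1 = 6946222.82 / 68498 = 101.4077... → 101.41.

101.41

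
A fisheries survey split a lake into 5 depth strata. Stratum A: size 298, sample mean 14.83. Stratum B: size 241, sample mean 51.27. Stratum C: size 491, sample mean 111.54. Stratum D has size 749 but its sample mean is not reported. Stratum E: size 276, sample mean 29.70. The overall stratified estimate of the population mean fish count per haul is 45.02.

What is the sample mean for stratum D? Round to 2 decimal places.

N = 298 + 241 + 491 + 749 + 276 = 2055.
Overall total = μ·N = 45.02·2055 = 92516.1.
Subtract the known strata: 298·14.83 + 241·51.27 + 491·111.54 + 276·29.70 = 79738.75.
Remaining total for stratum D: 92516.1 − 79738.75 = 12777.35.
Divide by its size: 12777.35 / 749 = 17.0592... → 17.06.

17.06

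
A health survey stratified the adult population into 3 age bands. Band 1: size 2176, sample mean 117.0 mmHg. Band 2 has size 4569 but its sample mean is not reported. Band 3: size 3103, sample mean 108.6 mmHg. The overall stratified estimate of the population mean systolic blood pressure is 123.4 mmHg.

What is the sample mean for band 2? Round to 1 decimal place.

Σ Nₕx̄ₕ = N·μ, so 4569·x̄_2 = 9848·123.4 − (2176·117.0 + 3103·108.6).
= 1215243.2 − 591577.8 = 623665.4.
x̄_2 = 623665.4 / 4569 = 136.499... → 136.5.

136.5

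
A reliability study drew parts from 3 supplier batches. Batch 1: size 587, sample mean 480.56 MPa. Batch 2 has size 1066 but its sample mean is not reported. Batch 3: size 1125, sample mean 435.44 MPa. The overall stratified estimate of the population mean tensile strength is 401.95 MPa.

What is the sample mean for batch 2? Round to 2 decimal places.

Σ Nₕx̄ₕ = N·μ, so 1066·x̄_2 = 2778·401.95 − (587·480.56 + 1125·435.44).
= 1116617.1 − 771958.72 = 344658.38.
x̄_2 = 344658.38 / 1066 = 323.3193... → 323.32.

323.32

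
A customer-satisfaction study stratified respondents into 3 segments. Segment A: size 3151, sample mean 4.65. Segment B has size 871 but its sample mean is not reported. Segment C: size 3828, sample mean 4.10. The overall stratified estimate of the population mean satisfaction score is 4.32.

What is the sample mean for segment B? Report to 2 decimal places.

N = 3151 + 871 + 3828 = 7850.
Overall total = μ·N = 4.32·7850 = 33912.
Subtract the known strata: 3151·4.65 + 3828·4.10 = 30346.95.
Remaining total for segment B: 33912 − 30346.95 = 3565.05.
Divide by its size: 3565.05 / 871 = 4.0931... → 4.09.

4.09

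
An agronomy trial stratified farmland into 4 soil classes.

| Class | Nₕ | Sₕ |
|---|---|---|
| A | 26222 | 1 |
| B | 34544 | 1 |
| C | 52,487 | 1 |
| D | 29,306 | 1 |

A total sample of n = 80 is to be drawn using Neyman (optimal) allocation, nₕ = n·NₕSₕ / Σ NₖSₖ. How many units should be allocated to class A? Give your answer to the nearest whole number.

15

Σ NₕSₕ = 26222·1 + 34544·1 + 52487·1 + 29306·1 = 142559.
Share for A: 26222/142559 = 0.18394.
n_A = 80 × 0.18394 = 14.715... → 15.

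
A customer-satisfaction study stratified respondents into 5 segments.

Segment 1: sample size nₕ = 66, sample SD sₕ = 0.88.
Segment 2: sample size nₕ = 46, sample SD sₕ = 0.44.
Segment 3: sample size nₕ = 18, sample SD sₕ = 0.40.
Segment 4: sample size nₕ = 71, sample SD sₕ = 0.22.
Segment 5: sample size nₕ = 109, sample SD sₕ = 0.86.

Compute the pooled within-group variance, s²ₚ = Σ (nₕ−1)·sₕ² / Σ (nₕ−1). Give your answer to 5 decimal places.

0.47552

1: (66−1)·0.88² = 65·0.7744 = 50.336
2: (46−1)·0.44² = 45·0.1936 = 8.712
3: (18−1)·0.40² = 17·0.16 = 2.72
4: (71−1)·0.22² = 70·0.0484 = 3.388
5: (109−1)·0.86² = 108·0.7396 = 79.8768
Numerator = 145.0328; denominator = Σ(nₕ−1) = 305.
s²ₚ = 145.0328/305 = 0.4755174... → 0.47552.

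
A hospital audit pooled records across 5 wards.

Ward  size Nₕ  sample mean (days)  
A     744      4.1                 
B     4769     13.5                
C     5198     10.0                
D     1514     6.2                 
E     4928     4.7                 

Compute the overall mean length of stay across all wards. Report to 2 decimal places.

8.86

N = 744 + 4769 + 5198 + 1514 + 4928 = 17153.
Overall mean = Σ (Nₕ/N)·x̄ₕ — weight by population share, not a simple average.
Σ Nₕx̄ₕ = 744·4.1 + 4769·13.5 + 5198·10.0 + 1514·6.2 + 4928·4.7 = 3050.4 + 64381.5 + 51980 + 9386.8 + 23161.6 = 151960.3.
Divide by N: 151960.3 / 17153 = 8.8591... → 8.86.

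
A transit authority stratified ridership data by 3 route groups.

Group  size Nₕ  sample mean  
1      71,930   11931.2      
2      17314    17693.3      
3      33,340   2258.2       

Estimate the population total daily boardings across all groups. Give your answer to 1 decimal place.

1: 71930·11931.2 = 858211216
2: 17314·17693.3 = 306341796.2
3: 33340·2258.2 = 75288388
τ̂ = Σ Nₕx̄ₕ = 1239841400.2.

1239841400.2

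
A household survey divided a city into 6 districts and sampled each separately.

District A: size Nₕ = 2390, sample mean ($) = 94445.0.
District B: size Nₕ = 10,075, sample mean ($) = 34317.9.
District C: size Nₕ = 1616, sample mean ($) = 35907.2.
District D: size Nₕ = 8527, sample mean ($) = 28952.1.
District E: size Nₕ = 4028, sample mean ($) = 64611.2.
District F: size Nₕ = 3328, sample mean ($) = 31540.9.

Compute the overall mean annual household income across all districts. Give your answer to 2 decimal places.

41436.36

N = 29964; weights Wₕ = Nₕ/N = (0.0798, 0.3362, 0.0539, 0.2846, 0.1344, 0.1111).
x̄_st = Σ Wₕ·x̄ₕ = 0.0798·94445.0 + 0.3362·34317.9 + 0.0539·35907.2 + 0.2846·28952.1 + 0.1344·64611.2 + 0.1111·31540.9 ≈ 41436.3574...
→ 41436.36.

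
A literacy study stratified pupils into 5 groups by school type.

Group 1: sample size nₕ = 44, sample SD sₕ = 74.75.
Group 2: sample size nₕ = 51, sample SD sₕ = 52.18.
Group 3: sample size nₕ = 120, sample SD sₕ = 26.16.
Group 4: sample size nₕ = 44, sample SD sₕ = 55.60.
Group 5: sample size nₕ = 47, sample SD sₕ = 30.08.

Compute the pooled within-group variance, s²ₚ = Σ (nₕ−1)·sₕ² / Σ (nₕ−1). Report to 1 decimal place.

Degrees of freedom: 43 + 50 + 119 + 43 + 46 = 301.
Σ(nₕ−1)sₕ² = 43·5587.5625 + 50·2722.7524 + 119·684.3456 + 43·3091.36 + 46·904.8064 = 632389.5083.
s²ₚ = 632389.5083 / 301 = 2100.962... → 2101.0.

2101.0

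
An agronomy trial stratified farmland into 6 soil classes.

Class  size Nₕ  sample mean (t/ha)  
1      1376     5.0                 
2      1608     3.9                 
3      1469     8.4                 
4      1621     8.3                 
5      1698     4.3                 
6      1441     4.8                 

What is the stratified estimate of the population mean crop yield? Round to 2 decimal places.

x̄_st = (Σ Nₕx̄ₕ) / (Σ Nₕ) = (1376·5.0 + 1608·3.9 + 1469·8.4 + 1621·8.3 + 1698·4.3 + 1441·4.8) / 9213
= 53163.3 / 9213 = 5.7705... → 5.77.

5.77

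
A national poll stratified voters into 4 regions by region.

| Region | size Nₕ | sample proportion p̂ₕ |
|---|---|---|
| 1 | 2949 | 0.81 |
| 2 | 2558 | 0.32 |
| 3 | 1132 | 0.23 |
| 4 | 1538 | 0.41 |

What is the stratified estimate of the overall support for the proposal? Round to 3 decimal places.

0.501

Wₕ = Nₕ/N with N = 8177: 0.3606, 0.3128, 0.1384, 0.1881.
p̂_st = 0.3606·0.81 + 0.3128·0.32 + 0.1384·0.23 + 0.1881·0.41 ≈ 0.50119... → 0.501.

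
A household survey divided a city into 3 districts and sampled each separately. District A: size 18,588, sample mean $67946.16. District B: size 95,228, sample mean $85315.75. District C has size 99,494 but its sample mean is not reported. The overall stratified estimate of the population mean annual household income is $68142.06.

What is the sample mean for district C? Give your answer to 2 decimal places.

N = 18588 + 95228 + 99494 = 213310.
Overall total = μ·N = 68142.06·213310 = 14535382818.6.
Subtract the known strata: 18588·67946.16 + 95228·85315.75 = 9387431463.08.
Remaining total for district C: 14535382818.6 − 9387431463.08 = 5147951355.52.
Divide by its size: 5147951355.52 / 99494 = 51741.3247... → 51741.32.

51741.32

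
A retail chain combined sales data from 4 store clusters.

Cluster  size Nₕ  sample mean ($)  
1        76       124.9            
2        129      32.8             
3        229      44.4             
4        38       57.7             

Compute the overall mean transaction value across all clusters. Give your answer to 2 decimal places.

55.26

N = 76 + 129 + 229 + 38 = 472.
The stratified mean weights each stratum mean by its population share Nₕ/N.
Σ Nₕx̄ₕ = 76·124.9 + 129·32.8 + 229·44.4 + 38·57.7 = 9492.4 + 4231.2 + 10167.6 + 2192.6 = 26083.8.
Divide by N: 26083.8 / 472 = 55.2623... → 55.26.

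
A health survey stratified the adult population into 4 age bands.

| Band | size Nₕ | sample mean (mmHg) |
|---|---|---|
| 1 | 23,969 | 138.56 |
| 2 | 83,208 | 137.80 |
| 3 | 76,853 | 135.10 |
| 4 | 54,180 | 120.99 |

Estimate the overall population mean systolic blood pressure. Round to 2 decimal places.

133.18

N = 238210; weights Wₕ = Nₕ/N = (0.1006, 0.3493, 0.3226, 0.2274).
x̄_st = Σ Wₕ·x̄ₕ = 0.1006·138.56 + 0.3493·137.80 + 0.3226·135.10 + 0.2274·120.99 ≈ 133.1820...
→ 133.18.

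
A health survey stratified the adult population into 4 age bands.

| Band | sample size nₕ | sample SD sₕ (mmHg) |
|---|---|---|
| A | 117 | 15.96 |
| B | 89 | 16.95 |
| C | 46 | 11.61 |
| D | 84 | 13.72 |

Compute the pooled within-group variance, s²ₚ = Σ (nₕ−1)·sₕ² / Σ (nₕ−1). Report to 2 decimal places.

230.48

A: (117−1)·15.96² = 116·254.7216 = 29547.7056
B: (89−1)·16.95² = 88·287.3025 = 25282.62
C: (46−1)·11.61² = 45·134.7921 = 6065.6445
D: (84−1)·13.72² = 83·188.2384 = 15623.7872
Numerator = 76519.7573; denominator = Σ(nₕ−1) = 332.
s²ₚ = 76519.7573/332 = 230.4812... → 230.48.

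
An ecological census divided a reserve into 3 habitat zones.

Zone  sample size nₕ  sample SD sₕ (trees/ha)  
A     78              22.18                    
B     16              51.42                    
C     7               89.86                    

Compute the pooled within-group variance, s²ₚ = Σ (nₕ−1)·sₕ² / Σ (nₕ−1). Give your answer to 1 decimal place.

1285.6

Degrees of freedom: 77 + 15 + 6 = 98.
Σ(nₕ−1)sₕ² = 77·491.9524 + 15·2644.0164 + 6·8074.8196 = 125989.4984.
s²ₚ = 125989.4984 / 98 = 1285.607... → 1285.6.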